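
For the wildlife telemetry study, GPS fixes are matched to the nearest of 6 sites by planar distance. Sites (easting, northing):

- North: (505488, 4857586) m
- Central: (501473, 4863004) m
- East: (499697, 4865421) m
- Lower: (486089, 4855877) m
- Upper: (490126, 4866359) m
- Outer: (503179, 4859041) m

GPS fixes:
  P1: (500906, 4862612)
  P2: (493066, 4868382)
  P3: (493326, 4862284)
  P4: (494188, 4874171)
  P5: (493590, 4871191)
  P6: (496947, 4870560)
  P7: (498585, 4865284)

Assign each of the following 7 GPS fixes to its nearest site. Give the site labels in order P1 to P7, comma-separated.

P1 → Central (d²=475153.00)
P2 → Upper (d²=12736129.00)
P3 → Upper (d²=26845625.00)
P4 → Upper (d²=77527188.00)
P5 → Upper (d²=35347520.00)
P6 → East (d²=33971821.00)
P7 → East (d²=1255313.00)

Central, Upper, Upper, Upper, Upper, East, East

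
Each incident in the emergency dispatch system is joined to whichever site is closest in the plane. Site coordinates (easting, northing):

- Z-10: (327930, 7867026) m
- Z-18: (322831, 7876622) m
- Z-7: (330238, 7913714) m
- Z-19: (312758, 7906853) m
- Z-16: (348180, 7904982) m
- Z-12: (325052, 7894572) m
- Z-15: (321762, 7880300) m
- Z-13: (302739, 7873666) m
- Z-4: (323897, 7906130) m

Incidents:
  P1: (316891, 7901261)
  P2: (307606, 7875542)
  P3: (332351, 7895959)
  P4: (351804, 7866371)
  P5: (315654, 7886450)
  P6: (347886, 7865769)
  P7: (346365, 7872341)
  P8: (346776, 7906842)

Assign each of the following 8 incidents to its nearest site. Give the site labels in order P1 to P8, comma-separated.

P1 → Z-19 (d²=48352153.00)
P2 → Z-13 (d²=27207065.00)
P3 → Z-12 (d²=55199170.00)
P4 → Z-10 (d²=570396901.00)
P5 → Z-15 (d²=75130164.00)
P6 → Z-10 (d²=399821985.00)
P7 → Z-10 (d²=368098450.00)
P8 → Z-16 (d²=5430816.00)

Z-19, Z-13, Z-12, Z-10, Z-15, Z-10, Z-10, Z-16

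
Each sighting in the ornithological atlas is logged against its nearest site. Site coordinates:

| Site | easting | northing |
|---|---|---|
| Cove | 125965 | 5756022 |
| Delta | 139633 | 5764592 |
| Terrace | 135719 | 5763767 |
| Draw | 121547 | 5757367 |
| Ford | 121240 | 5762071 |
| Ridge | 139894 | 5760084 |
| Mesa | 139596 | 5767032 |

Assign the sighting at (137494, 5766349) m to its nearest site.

Mesa

Squared distances to each site:
Cove: 239564770.000; Delta: 7662370.000; Terrace: 9817349.000; Draw: 334983133.000; Ford: 282493800.000; Ridge: 45010225.000; Mesa: 4884893.000.
Minimum at Mesa.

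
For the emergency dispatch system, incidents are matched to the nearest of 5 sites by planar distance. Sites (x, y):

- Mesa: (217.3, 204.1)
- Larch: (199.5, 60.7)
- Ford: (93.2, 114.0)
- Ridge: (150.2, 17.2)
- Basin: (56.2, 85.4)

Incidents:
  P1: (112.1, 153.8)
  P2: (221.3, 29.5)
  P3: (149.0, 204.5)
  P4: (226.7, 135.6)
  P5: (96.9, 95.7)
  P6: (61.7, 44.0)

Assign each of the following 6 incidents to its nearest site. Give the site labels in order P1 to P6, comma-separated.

P1 → Ford (d²=1941.25)
P2 → Larch (d²=1448.68)
P3 → Mesa (d²=4665.05)
P4 → Mesa (d²=4780.61)
P5 → Ford (d²=348.58)
P6 → Basin (d²=1744.21)

Ford, Larch, Mesa, Mesa, Ford, Basin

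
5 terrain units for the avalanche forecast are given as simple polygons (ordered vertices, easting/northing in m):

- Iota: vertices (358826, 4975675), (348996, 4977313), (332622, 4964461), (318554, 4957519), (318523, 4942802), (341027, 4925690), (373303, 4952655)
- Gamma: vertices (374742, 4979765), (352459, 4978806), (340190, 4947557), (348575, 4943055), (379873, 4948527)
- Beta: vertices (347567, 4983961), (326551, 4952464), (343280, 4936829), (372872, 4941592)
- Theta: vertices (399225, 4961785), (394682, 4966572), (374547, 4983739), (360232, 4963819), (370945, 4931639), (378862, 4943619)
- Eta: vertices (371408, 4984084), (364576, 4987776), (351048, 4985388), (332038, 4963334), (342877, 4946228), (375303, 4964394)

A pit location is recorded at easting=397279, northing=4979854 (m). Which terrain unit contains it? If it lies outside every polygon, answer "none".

none

Cast a ray rightward from (397279, 4979854). For each polygon, the edges (by vertex number in listed order) whose endpoints lie on opposite sides of northing = 4979854, where each meets that height, and whether that is right or left of the point:
Iota: no edge straddles that height → 0 crossings.
Gamma: no edge straddles that height → 0 crossings.
Beta: 1–2 at easting≈344826.7 (left), 4–1 at easting≈350019.9 (left) → 0 crossings.
Theta: 2–3 at easting≈379103.7 (left), 3–4 at easting≈371755.1 (left) → 0 crossings.
Eta: 3–4 at easting≈346277.8 (left), 6–1 at easting≈372244.8 (left) → 0 crossings.
All counts are even, so the point lies outside every listed polygon.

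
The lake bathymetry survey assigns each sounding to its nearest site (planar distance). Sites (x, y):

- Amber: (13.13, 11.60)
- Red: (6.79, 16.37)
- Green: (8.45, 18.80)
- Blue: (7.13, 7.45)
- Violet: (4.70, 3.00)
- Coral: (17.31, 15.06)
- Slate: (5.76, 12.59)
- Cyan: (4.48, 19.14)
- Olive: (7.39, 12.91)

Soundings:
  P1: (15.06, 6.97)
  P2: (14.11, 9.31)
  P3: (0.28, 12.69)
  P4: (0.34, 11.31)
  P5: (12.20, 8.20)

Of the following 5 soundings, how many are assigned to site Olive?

0

P1 → Amber
P2 → Amber
P3 → Slate
P4 → Slate
P5 → Amber
0 of the 5 go to Olive.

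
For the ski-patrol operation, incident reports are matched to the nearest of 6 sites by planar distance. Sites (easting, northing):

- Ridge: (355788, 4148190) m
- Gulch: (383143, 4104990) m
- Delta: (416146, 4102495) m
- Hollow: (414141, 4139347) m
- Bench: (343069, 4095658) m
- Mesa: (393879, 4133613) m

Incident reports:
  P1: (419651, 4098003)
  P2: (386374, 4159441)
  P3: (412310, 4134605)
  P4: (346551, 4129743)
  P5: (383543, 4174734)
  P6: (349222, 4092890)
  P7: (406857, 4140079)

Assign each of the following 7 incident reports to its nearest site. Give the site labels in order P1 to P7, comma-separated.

Delta, Mesa, Hollow, Ridge, Ridge, Bench, Hollow

P1 → Delta (d²=32463089.00)
P2 → Mesa (d²=723410609.00)
P3 → Hollow (d²=25839125.00)
P4 → Ridge (d²=425613978.00)
P5 → Ridge (d²=1474923961.00)
P6 → Bench (d²=45521233.00)
P7 → Hollow (d²=53592480.00)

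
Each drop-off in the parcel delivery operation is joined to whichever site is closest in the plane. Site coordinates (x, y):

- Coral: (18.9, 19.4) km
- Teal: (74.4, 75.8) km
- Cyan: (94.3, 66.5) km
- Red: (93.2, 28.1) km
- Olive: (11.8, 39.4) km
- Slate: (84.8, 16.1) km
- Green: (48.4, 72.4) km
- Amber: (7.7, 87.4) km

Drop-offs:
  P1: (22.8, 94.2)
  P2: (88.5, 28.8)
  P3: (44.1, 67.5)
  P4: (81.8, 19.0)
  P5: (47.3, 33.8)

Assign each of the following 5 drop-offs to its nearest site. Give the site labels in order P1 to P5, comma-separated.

Amber, Red, Green, Slate, Coral

P1 → Amber (d²=274.25)
P2 → Red (d²=22.58)
P3 → Green (d²=42.50)
P4 → Slate (d²=17.41)
P5 → Coral (d²=1013.92)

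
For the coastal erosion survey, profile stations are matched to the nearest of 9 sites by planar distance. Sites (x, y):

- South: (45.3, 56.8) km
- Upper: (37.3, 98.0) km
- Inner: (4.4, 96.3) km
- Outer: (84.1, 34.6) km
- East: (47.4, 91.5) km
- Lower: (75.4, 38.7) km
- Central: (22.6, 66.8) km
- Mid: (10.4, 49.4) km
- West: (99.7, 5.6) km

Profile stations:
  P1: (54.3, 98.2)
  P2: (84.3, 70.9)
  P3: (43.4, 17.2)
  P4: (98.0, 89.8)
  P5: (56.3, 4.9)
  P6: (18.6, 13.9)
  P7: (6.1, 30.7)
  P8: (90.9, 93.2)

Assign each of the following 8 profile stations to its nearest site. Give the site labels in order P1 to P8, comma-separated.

East, Lower, Lower, East, Lower, Mid, Mid, East

P1 → East (d²=92.50)
P2 → Lower (d²=1116.05)
P3 → Lower (d²=1486.25)
P4 → East (d²=2563.25)
P5 → Lower (d²=1507.25)
P6 → Mid (d²=1327.49)
P7 → Mid (d²=368.18)
P8 → East (d²=1895.14)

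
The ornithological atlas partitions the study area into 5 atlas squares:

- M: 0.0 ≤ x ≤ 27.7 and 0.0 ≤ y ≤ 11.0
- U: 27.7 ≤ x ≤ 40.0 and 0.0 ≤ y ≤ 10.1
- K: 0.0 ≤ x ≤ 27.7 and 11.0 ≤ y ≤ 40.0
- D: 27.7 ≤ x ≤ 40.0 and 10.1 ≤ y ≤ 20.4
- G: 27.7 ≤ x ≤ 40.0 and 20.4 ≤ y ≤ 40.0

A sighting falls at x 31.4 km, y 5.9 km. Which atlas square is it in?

U

The point has x = 31.4 and y = 5.9.
Only U satisfies 27.7 ≤ x ≤ 40.0 and 0.0 ≤ y ≤ 10.1.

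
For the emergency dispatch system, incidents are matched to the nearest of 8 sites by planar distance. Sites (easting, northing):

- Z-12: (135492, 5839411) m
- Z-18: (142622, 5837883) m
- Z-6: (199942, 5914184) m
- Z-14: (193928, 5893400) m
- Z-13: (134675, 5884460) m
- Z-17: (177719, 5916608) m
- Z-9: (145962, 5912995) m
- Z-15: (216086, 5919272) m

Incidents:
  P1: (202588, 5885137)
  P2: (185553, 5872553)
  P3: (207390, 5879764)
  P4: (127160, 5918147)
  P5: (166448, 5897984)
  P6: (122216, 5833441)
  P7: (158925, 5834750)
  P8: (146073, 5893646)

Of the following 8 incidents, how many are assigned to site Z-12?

P1 → Z-14
P2 → Z-14
P3 → Z-14
P4 → Z-9
P5 → Z-17
P6 → Z-12
P7 → Z-18
P8 → Z-13
1 of the 8 goes to Z-12.

1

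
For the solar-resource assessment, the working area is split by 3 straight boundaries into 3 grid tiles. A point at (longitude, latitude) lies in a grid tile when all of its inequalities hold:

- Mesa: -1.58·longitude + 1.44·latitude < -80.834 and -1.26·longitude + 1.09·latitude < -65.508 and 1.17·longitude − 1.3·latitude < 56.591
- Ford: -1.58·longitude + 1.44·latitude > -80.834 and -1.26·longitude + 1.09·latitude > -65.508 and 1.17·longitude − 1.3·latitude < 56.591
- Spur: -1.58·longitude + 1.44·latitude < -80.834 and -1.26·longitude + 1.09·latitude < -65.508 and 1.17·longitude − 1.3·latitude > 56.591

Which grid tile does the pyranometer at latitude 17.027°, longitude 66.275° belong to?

Ford

-1.58·66.275 + 1.44·17.027 = -80.196, which is > -80.834
-1.26·66.275 + 1.09·17.027 = -64.947, which is > -65.508
1.17·66.275 − 1.3·17.027 = 55.407, which is < 56.591
This sign pattern matches Ford.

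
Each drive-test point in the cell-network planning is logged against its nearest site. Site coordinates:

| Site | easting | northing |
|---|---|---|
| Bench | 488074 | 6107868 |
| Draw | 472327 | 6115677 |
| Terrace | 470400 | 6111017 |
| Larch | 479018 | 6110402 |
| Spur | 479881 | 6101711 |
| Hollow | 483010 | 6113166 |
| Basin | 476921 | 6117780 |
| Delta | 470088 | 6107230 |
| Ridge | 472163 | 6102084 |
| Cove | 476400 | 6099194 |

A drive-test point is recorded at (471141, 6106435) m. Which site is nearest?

Squared distances to each site:
Bench: 288779978.000; Draw: 86821160.000; Terrace: 21543805.000; Larch: 77784218.000; Spur: 98703776.000; Hollow: 186179522.000; Basin: 162117425.000; Delta: 1740834.000; Ridge: 19975685.000; Cove: 80089162.000.
Minimum at Delta.

Delta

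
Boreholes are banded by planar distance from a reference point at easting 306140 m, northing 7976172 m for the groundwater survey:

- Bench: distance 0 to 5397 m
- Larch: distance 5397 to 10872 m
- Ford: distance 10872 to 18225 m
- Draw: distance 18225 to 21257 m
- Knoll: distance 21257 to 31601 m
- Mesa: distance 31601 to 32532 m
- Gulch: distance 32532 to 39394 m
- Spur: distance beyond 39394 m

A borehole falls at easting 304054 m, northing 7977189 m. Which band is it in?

Distance = √((304054−306140)² + (7977189−7976172)²) = √(4351396.000 + 1034289.000) = 2320.708 m.
0 ≤ 2320.708 < 5397 → Bench.

Bench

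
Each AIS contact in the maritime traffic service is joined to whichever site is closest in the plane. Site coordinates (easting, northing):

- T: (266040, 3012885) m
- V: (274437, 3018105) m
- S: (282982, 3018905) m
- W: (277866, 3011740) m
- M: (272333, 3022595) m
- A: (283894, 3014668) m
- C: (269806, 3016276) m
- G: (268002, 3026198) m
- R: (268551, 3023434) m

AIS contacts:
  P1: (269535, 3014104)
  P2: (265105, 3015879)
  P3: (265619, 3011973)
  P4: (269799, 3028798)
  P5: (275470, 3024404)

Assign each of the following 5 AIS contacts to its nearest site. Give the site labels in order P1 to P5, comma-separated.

C, T, T, G, M

P1 → C (d²=4791025.00)
P2 → T (d²=9838261.00)
P3 → T (d²=1008985.00)
P4 → G (d²=9989209.00)
P5 → M (d²=13113250.00)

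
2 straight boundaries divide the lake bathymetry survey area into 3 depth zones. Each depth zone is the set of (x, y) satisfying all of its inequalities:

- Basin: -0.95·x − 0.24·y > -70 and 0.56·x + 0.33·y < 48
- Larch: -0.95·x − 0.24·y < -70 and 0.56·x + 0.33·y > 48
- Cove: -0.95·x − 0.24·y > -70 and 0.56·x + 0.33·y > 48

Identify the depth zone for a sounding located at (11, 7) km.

-0.95·11 − 0.24·7 = -12.130, which is > -70
0.56·11 + 0.33·7 = 8.470, which is < 48
This sign pattern matches Basin.

Basin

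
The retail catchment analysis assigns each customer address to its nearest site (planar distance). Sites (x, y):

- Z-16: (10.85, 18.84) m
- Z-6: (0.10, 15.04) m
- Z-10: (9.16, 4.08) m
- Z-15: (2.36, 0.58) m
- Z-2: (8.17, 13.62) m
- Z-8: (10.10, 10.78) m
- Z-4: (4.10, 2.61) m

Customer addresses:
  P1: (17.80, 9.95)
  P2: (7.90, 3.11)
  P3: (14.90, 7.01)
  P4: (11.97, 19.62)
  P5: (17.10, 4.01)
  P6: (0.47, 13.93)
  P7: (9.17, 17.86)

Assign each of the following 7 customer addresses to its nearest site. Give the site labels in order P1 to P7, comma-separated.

Z-8, Z-10, Z-8, Z-16, Z-10, Z-6, Z-16

P1 → Z-8 (d²=59.98)
P2 → Z-10 (d²=2.53)
P3 → Z-8 (d²=37.25)
P4 → Z-16 (d²=1.86)
P5 → Z-10 (d²=63.05)
P6 → Z-6 (d²=1.37)
P7 → Z-16 (d²=3.78)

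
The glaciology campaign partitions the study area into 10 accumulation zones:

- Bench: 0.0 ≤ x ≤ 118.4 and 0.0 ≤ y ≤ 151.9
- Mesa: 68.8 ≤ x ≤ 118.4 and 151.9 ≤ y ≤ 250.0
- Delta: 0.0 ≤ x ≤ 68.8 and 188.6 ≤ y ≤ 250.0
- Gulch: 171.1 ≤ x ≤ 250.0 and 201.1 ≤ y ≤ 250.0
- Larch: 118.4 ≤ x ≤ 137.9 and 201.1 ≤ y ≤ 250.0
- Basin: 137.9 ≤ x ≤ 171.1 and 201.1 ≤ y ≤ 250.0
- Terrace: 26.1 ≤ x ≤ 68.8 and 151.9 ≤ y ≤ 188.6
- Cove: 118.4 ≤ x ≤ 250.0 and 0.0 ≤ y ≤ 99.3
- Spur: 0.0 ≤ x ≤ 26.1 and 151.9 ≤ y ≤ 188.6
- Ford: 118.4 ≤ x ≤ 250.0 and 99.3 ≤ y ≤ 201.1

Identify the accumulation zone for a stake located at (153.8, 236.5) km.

Basin

The point has x = 153.8 and y = 236.5.
Only Basin satisfies 137.9 ≤ x ≤ 171.1 and 201.1 ≤ y ≤ 250.0.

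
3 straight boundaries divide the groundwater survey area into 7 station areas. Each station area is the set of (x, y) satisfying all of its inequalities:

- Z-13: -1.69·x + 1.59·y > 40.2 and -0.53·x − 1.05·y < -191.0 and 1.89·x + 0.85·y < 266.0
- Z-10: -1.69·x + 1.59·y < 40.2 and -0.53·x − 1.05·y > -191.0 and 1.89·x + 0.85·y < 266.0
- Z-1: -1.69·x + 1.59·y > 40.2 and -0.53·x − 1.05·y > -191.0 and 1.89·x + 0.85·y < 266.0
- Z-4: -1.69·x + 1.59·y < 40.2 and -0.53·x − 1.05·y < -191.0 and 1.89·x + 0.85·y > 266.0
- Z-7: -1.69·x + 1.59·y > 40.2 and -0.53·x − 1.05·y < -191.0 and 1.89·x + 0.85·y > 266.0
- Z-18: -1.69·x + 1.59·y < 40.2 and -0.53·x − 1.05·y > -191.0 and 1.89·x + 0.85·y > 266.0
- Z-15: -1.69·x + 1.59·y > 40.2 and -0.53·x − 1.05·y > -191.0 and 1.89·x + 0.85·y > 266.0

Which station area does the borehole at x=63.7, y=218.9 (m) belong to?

Z-7

-1.69·63.7 + 1.59·218.9 = 240.398, which is > 40.2
-0.53·63.7 − 1.05·218.9 = -263.606, which is < -191.0
1.89·63.7 + 0.85·218.9 = 306.458, which is > 266.0
This sign pattern matches Z-7.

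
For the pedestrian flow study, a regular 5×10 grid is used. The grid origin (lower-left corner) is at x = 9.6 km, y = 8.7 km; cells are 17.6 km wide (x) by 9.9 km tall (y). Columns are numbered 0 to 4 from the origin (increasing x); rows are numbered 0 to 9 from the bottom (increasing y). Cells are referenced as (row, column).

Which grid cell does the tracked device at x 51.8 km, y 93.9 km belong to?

Column index: ⌊(51.8 − 9.6) / 17.6⌋ = ⌊2.398⌋ = 2
Row offset from origin: ⌊(93.9 − 8.7) / 9.9⌋ = ⌊8.606⌋ = 8 → row 8

(8, 2)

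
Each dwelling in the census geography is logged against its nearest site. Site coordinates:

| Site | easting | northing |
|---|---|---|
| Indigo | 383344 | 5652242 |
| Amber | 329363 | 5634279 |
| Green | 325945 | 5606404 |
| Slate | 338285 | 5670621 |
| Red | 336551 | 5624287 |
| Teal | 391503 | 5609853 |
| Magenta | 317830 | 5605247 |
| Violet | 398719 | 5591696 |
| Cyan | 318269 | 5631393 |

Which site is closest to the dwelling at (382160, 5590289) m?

Squared distances to each site:
Indigo: 3839576065.000; Amber: 4722643309.000; Green: 3419819450.000; Slate: 8378245849.000; Red: 3236044885.000; Teal: 470041745.000; Magenta: 4362090664.000; Violet: 276180130.000; Cyan: 5771598697.000.
Minimum at Violet.

Violet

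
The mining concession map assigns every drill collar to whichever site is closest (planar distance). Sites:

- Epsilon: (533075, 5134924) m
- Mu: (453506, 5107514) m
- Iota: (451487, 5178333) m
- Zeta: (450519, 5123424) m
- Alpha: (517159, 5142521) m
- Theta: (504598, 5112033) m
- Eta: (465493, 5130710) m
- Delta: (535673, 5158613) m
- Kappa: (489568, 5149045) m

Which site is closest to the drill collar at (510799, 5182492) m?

Delta

Squared distances to each site:
Epsilon: 2758934800.000; Mu: 8904188333.000; Iota: 3535210625.000; Zeta: 7122707024.000; Alpha: 1638130441.000; Theta: 5002923082.000; Eta: 4734009160.000; Delta: 1188922517.000; Kappa: 1569457170.000.
Minimum at Delta.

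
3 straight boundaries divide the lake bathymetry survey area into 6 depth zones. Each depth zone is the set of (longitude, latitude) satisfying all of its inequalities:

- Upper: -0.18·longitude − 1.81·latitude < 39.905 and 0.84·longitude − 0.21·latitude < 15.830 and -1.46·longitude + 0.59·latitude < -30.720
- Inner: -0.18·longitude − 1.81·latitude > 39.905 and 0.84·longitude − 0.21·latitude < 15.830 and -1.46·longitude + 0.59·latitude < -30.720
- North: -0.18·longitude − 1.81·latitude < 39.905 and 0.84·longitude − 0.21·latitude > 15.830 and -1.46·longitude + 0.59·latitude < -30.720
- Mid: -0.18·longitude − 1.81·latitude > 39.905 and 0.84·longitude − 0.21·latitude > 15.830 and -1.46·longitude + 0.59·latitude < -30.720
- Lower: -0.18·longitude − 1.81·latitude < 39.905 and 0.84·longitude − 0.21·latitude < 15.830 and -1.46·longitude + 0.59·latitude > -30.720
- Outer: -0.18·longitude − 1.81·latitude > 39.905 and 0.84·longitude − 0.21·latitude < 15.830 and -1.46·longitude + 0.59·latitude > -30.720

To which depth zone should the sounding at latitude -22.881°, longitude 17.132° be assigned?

North

-0.18·17.132 − 1.81·-22.881 = 38.331, which is < 39.905
0.84·17.132 − 0.21·-22.881 = 19.196, which is > 15.830
-1.46·17.132 + 0.59·-22.881 = -38.513, which is < -30.720
This sign pattern matches North.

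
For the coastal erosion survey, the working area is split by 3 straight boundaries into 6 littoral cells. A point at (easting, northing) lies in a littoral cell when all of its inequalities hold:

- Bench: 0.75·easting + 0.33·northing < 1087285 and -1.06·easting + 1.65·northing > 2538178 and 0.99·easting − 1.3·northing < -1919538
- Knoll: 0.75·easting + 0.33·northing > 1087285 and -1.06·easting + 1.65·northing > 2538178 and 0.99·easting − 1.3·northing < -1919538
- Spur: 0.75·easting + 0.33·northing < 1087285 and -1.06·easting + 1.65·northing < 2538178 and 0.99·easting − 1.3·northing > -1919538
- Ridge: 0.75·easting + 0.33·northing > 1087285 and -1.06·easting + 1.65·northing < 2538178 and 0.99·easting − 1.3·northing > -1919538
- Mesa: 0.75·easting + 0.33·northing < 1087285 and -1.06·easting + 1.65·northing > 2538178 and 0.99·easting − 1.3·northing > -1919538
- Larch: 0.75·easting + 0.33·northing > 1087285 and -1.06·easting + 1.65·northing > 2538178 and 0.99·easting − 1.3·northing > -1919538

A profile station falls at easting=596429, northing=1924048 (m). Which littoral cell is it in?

Mesa

0.75·596429 + 0.33·1924048 = 1082257.590, which is < 1087285
-1.06·596429 + 1.65·1924048 = 2542464.460, which is > 2538178
0.99·596429 − 1.3·1924048 = -1910797.690, which is > -1919538
This sign pattern matches Mesa.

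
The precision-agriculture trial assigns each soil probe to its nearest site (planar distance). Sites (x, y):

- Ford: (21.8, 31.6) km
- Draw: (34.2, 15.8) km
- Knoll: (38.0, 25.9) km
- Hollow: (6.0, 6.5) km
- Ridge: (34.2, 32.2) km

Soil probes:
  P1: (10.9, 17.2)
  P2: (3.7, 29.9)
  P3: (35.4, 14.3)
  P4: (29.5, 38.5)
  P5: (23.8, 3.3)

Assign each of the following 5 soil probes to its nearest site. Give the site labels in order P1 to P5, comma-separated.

P1 → Hollow (d²=138.50)
P2 → Ford (d²=330.50)
P3 → Draw (d²=3.69)
P4 → Ridge (d²=61.78)
P5 → Draw (d²=264.41)

Hollow, Ford, Draw, Ridge, Draw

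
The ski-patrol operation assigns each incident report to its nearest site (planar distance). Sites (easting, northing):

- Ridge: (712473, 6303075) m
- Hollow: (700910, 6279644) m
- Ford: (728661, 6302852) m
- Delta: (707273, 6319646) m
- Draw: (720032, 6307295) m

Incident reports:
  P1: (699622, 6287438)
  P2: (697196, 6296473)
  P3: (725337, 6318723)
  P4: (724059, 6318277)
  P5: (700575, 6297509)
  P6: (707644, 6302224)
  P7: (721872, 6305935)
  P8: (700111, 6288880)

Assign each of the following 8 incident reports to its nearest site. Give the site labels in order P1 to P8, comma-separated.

P1 → Hollow (d²=62405380.00)
P2 → Ridge (d²=276973133.00)
P3 → Draw (d²=158742209.00)
P4 → Draw (d²=136821053.00)
P5 → Ridge (d²=172542760.00)
P6 → Ridge (d²=24043442.00)
P7 → Draw (d²=5235200.00)
P8 → Hollow (d²=85942097.00)

Hollow, Ridge, Draw, Draw, Ridge, Ridge, Draw, Hollow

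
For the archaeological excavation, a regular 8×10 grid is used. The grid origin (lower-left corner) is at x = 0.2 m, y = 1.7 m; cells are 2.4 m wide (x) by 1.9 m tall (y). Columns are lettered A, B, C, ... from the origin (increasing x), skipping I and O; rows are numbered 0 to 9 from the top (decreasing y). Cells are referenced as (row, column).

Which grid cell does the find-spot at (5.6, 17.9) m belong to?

Column index: ⌊(5.6 − 0.2) / 2.4⌋ = ⌊2.250⌋ = 2 → column C
Row offset from origin: ⌊(17.9 − 1.7) / 1.9⌋ = ⌊8.526⌋ = 8 → row 1 (counted from top)

(1, C)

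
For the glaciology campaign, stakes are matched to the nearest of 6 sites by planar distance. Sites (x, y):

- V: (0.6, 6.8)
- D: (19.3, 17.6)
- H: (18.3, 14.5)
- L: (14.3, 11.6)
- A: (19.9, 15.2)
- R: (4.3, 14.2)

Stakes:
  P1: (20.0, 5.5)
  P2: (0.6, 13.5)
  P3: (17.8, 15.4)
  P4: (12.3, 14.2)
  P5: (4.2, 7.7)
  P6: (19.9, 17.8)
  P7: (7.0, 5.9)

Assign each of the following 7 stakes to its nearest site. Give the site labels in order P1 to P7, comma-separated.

P1 → L (d²=69.70)
P2 → R (d²=14.18)
P3 → H (d²=1.06)
P4 → L (d²=10.76)
P5 → V (d²=13.77)
P6 → D (d²=0.40)
P7 → V (d²=41.77)

L, R, H, L, V, D, V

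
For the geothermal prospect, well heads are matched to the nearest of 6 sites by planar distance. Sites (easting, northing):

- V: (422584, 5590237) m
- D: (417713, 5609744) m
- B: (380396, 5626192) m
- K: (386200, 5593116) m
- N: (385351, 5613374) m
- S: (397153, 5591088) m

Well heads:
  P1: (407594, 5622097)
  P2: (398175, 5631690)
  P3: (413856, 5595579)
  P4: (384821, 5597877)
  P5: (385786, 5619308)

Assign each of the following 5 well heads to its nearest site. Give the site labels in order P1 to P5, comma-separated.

D, B, V, K, N

P1 → D (d²=254990770.00)
P2 → B (d²=346320845.00)
P3 → V (d²=104714948.00)
P4 → K (d²=24568762.00)
P5 → N (d²=35401581.00)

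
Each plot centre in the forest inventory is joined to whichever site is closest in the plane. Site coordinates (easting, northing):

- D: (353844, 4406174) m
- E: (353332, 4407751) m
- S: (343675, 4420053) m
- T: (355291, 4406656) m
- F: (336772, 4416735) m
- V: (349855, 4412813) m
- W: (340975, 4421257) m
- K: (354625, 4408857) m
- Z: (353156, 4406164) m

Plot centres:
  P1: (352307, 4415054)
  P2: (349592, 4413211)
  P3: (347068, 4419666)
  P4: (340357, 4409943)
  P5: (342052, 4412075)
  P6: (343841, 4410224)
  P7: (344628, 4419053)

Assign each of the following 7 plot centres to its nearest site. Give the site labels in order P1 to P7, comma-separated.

P1 → V (d²=11034385.00)
P2 → V (d²=227573.00)
P3 → S (d²=11662218.00)
P4 → F (d²=58983489.00)
P5 → F (d²=49594000.00)
P6 → V (d²=42871117.00)
P7 → S (d²=1908209.00)

V, V, S, F, F, V, S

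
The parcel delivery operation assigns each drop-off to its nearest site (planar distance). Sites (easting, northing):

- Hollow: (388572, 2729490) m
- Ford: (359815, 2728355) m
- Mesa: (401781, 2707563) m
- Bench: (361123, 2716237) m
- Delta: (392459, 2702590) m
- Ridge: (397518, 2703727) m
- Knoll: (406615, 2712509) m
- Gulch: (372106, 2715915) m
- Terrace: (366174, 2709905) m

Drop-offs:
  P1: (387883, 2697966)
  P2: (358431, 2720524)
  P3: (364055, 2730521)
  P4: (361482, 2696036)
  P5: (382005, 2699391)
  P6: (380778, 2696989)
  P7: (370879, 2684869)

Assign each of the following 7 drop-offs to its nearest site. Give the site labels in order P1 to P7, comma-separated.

P1 → Delta (d²=42321152.00)
P2 → Bench (d²=25625233.00)
P3 → Ford (d²=22669156.00)
P4 → Terrace (d²=214364025.00)
P5 → Delta (d²=119519717.00)
P6 → Delta (d²=167816962.00)
P7 → Terrace (d²=648938321.00)

Delta, Bench, Ford, Terrace, Delta, Delta, Terrace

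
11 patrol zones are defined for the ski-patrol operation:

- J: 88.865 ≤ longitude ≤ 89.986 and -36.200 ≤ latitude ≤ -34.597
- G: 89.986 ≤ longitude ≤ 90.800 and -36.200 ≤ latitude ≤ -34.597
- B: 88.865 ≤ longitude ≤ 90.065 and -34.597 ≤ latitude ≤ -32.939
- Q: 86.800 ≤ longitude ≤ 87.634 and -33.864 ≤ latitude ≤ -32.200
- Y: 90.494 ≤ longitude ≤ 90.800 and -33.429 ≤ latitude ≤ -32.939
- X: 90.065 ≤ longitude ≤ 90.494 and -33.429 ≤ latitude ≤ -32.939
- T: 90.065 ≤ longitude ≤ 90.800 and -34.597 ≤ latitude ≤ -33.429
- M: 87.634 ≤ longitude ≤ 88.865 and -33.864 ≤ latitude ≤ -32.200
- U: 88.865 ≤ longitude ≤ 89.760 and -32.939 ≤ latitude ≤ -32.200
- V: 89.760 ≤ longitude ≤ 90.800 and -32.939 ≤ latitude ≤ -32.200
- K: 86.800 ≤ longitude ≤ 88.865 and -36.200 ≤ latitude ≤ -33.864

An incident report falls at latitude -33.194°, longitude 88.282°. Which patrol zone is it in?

M

The point has longitude = 88.282 and latitude = -33.194.
Only M satisfies 87.634 ≤ longitude ≤ 88.865 and -33.864 ≤ latitude ≤ -32.200.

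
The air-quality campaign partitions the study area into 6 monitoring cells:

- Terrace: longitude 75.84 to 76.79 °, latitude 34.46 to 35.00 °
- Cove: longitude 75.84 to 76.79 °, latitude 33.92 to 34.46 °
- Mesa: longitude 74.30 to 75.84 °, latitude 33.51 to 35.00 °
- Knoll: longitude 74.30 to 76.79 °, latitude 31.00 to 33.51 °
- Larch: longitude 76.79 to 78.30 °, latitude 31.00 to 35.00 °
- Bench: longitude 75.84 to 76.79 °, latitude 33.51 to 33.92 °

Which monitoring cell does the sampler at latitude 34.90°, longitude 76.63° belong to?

The point has longitude = 76.63 and latitude = 34.90.
Only Terrace satisfies 75.84 ≤ longitude ≤ 76.79 and 34.46 ≤ latitude ≤ 35.00.

Terrace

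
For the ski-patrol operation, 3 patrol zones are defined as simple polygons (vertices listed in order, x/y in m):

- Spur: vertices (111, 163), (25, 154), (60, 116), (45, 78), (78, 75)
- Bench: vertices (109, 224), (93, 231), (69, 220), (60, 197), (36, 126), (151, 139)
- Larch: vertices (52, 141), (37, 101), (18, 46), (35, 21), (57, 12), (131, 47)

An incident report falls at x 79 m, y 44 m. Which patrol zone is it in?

Cast a ray rightward from (79, 44). For each polygon, the edges (by vertex number in listed order) whose endpoints lie on opposite sides of y = 44, where each meets that height, and whether that is right or left of the point:
Spur: no edge straddles that height → 0 crossings.
Bench: no edge straddles that height → 0 crossings.
Larch: 3–4 at x≈19.4 (left), 5–6 at x≈124.7 (right) → 1 crossing.
Only Larch has an odd count, so the point is inside Larch.

Larch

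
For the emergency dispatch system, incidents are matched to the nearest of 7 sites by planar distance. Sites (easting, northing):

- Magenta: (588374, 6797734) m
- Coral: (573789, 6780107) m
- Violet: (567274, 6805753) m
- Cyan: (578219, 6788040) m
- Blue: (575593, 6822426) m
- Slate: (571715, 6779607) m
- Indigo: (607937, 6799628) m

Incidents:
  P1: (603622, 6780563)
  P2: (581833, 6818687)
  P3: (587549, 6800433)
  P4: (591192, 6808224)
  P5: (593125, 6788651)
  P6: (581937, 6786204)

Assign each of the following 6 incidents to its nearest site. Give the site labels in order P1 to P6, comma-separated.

Indigo, Blue, Magenta, Magenta, Magenta, Cyan

P1 → Indigo (d²=382093450.00)
P2 → Blue (d²=52917721.00)
P3 → Magenta (d²=7965226.00)
P4 → Magenta (d²=117981224.00)
P5 → Magenta (d²=105072890.00)
P6 → Cyan (d²=17194420.00)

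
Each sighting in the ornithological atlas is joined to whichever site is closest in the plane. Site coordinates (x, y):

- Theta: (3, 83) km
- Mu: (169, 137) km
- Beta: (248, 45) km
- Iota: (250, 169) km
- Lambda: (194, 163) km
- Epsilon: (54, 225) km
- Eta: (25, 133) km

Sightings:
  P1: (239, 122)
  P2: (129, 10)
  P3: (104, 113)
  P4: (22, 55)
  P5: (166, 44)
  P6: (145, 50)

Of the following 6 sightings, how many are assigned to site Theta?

P1 → Iota
P2 → Beta
P3 → Mu
P4 → Theta
P5 → Beta
P6 → Mu
1 of the 6 goes to Theta.

1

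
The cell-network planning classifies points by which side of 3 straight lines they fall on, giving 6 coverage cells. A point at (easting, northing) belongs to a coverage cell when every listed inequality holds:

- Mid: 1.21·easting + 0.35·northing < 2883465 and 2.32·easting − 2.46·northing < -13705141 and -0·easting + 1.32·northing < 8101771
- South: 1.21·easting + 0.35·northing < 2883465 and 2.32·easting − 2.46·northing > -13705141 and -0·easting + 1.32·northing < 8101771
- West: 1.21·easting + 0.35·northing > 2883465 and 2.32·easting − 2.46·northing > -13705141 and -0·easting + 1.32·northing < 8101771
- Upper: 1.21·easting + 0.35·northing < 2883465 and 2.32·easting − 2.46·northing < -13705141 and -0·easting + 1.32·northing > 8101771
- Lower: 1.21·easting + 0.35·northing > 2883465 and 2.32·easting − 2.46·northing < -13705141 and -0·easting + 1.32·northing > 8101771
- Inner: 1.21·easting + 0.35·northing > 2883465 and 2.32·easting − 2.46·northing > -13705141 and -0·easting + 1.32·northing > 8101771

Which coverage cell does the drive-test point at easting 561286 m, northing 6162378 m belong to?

1.21·561286 + 0.35·6162378 = 2835988.360, which is < 2883465
2.32·561286 − 2.46·6162378 = -13857266.360, which is < -13705141
-0·561286 + 1.32·6162378 = 8134338.960, which is > 8101771
This sign pattern matches Upper.

Upper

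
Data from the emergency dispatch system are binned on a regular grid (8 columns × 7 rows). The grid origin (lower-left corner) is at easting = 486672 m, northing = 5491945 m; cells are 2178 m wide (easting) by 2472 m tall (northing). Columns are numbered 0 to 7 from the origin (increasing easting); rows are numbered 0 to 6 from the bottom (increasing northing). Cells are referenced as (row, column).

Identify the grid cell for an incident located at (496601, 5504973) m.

(5, 4)

Column index: ⌊(496601 − 486672) / 2178⌋ = ⌊4.559⌋ = 4
Row offset from origin: ⌊(5504973 − 5491945) / 2472⌋ = ⌊5.270⌋ = 5 → row 5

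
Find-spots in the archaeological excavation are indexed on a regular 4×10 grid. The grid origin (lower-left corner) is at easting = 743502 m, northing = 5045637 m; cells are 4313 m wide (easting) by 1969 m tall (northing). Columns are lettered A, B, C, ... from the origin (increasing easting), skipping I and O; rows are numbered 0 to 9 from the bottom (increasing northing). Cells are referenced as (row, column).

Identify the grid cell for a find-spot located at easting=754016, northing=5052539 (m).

(3, C)

Column index: ⌊(754016 − 743502) / 4313⌋ = ⌊2.438⌋ = 2 → column C
Row offset from origin: ⌊(5052539 − 5045637) / 1969⌋ = ⌊3.505⌋ = 3 → row 3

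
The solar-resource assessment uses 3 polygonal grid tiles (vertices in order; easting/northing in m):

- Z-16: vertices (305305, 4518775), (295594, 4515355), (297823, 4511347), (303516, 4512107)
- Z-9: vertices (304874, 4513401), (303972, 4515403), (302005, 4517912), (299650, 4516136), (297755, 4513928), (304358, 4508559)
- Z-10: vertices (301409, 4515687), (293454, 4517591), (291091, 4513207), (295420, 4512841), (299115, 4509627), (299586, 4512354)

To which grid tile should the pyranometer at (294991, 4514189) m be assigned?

Z-10

Cast a ray rightward from (294991, 4514189). For each polygon, the edges (by vertex number in listed order) whose endpoints lie on opposite sides of northing = 4514189, where each meets that height, and whether that is right or left of the point:
Z-16: 2–3 at easting≈296242.5 (right), 4–1 at easting≈304074.6 (right) → 2 crossings.
Z-9: 1–2 at easting≈304519.0 (right), 4–5 at easting≈297979.0 (right) → 2 crossings.
Z-10: 2–3 at easting≈291620.3 (left), 6–1 at easting≈300589.7 (right) → 1 crossing.
Only Z-10 has an odd count, so the point is inside Z-10.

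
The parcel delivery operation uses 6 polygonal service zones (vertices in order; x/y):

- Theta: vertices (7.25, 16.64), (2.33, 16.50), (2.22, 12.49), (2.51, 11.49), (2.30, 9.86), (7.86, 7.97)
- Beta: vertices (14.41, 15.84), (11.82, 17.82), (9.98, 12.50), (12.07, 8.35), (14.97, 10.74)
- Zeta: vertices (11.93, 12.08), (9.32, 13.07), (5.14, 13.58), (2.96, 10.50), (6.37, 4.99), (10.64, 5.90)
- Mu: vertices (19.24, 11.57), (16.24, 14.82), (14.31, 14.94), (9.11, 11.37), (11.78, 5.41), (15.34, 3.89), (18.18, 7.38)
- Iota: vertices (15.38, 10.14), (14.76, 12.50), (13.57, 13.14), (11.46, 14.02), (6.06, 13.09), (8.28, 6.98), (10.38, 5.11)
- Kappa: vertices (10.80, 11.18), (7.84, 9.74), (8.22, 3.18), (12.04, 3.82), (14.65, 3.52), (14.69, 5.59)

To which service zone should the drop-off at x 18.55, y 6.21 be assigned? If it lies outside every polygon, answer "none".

Cast a ray rightward from (18.55, 6.21). For each polygon, the edges (by vertex number in listed order) whose endpoints lie on opposite sides of y = 6.21, where each meets that height, and whether that is right or left of the point:
Theta: no edge straddles that height → 0 crossings.
Beta: no edge straddles that height → 0 crossings.
Zeta: 4–5 at x≈5.615 (left), 6–1 at x≈10.705 (left) → 0 crossings.
Mu: 4–5 at x≈11.422 (left), 6–7 at x≈17.228 (left) → 0 crossings.
Iota: 6–7 at x≈9.145 (left), 7–1 at x≈11.473 (left) → 0 crossings.
Kappa: 2–3 at x≈8.044 (left), 6–1 at x≈14.259 (left) → 0 crossings.
All counts are even, so the point lies outside every listed polygon.

none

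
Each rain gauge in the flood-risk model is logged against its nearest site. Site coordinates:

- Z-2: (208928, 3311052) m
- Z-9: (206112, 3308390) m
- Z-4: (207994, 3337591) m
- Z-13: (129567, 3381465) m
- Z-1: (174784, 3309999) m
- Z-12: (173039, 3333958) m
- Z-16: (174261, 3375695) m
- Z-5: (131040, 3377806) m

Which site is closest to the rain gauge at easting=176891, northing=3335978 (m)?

Z-12

Squared distances to each site:
Z-2: 1647674845.000; Z-9: 1614964585.000; Z-4: 969998378.000; Z-13: 4308628145.000; Z-1: 679347890.000; Z-12: 18918304.000; Z-16: 1584356989.000; Z-5: 3851895785.000.
Minimum at Z-12.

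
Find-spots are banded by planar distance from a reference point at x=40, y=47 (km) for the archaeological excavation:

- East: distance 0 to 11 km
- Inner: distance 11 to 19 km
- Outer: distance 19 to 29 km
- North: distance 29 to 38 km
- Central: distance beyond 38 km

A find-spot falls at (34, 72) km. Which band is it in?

Distance = √((34−40)² + (72−47)²) = √(36.000 + 625.000) = 25.710 km.
19 ≤ 25.710 < 29 → Outer.

Outer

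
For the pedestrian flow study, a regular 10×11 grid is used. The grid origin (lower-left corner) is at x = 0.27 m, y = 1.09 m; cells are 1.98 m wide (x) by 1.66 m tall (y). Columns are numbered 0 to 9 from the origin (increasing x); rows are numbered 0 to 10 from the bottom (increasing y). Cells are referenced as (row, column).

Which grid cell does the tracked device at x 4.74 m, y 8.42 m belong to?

Column index: ⌊(4.74 − 0.27) / 1.98⌋ = ⌊2.258⌋ = 2
Row offset from origin: ⌊(8.42 − 1.09) / 1.66⌋ = ⌊4.416⌋ = 4 → row 4

(4, 2)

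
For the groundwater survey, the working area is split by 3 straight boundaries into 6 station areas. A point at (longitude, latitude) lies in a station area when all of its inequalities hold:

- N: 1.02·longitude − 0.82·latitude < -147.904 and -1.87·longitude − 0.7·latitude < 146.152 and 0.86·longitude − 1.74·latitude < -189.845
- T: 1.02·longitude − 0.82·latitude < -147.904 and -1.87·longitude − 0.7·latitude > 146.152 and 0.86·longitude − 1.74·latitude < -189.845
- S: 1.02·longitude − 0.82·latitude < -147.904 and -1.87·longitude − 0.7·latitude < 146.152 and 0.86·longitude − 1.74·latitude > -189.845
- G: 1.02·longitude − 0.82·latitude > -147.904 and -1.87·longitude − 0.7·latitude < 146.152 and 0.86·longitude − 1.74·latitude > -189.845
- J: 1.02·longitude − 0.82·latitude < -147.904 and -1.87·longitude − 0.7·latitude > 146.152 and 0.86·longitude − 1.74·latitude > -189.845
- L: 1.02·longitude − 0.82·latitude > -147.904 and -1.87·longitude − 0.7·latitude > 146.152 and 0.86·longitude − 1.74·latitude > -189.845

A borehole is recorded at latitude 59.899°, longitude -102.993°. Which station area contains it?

1.02·-102.993 − 0.82·59.899 = -154.170, which is < -147.904
-1.87·-102.993 − 0.7·59.899 = 150.668, which is > 146.152
0.86·-102.993 − 1.74·59.899 = -192.798, which is < -189.845
This sign pattern matches T.

T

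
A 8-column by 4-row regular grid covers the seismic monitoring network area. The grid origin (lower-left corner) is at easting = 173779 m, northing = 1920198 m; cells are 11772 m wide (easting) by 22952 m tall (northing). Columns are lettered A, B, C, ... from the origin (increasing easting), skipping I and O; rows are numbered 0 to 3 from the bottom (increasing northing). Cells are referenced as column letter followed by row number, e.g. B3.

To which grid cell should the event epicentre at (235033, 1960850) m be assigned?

Column index: ⌊(235033 − 173779) / 11772⌋ = ⌊5.203⌋ = 5 → column F
Row offset from origin: ⌊(1960850 − 1920198) / 22952⌋ = ⌊1.771⌋ = 1 → row 1

F1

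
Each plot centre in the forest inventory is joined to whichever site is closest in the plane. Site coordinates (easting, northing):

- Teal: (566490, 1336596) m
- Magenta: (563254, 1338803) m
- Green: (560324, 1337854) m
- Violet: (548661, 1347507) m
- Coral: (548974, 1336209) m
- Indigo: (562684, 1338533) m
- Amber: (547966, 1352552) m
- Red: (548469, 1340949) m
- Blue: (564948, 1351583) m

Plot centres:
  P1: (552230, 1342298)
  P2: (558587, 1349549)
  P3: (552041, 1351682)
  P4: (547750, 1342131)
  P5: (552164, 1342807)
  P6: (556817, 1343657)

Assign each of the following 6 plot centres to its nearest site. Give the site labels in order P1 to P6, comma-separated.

P1 → Red (d²=15964922.00)
P2 → Blue (d²=44599477.00)
P3 → Amber (d²=17362525.00)
P4 → Red (d²=1914085.00)
P5 → Red (d²=17105189.00)
P6 → Green (d²=45973858.00)

Red, Blue, Amber, Red, Red, Green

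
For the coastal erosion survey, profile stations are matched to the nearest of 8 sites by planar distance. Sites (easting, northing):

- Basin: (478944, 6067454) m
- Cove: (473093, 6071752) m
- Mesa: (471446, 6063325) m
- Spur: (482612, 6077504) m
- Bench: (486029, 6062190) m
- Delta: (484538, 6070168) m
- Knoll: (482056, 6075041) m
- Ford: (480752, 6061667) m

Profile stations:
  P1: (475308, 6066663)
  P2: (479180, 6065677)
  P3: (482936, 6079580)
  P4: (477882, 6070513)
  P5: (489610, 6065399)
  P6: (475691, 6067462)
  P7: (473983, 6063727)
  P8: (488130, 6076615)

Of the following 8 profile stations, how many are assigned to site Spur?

P1 → Basin
P2 → Basin
P3 → Spur
P4 → Basin
P5 → Bench
P6 → Basin
P7 → Mesa
P8 → Spur
2 of the 8 go to Spur.

2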